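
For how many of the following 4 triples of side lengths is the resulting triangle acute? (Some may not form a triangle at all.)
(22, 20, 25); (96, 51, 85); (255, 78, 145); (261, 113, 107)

(22,20,25): 20²+22² = 884 > 625 = 25² → acute
(96,51,85): 51²+85² = 9826 > 9216 = 96² → acute
(255,78,145): 78+145 ≤ 255, not a triangle
(261,113,107): 107+113 ≤ 261, not a triangle
2 of the 4 are acute.

2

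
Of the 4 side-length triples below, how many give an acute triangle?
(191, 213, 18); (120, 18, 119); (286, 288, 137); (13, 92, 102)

(191,213,18): 18+191 ≤ 213, not a triangle
(120,18,119): 18²+119² = 14485 > 14400 = 120² → acute
(286,288,137): 137²+286² = 100565 > 82944 = 288² → acute
(13,92,102): 13²+92² = 8633 < 10404 = 102² → obtuse
2 of the 4 are acute.

2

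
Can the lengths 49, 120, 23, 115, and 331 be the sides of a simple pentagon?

For a pentagon, each side must be shorter than the sum of the others.
Here the longest side is 331, but the remaining 4 sides sum to only 307.

No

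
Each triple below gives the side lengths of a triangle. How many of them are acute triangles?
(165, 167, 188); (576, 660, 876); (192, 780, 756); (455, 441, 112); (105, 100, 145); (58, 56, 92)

(165,167,188): 165²+167² = 55114 > 35344 = 188² → acute
(576,660,876): 576²+660² = 767376 = 876² → right
(192,780,756): 192²+756² = 608400 = 780² → right
(455,441,112): 112²+441² = 207025 = 455² → right
(105,100,145): 100²+105² = 21025 = 145² → right
(58,56,92): 56²+58² = 6500 < 8464 = 92² → obtuse
1 of the 6 is acute.

1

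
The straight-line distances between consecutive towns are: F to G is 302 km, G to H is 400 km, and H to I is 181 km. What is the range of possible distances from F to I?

0 ≤ FI ≤ 883 km

The maximum is all hops collinear in one direction: 302 + 400 + 181 = 883.
The longest hop is 400; the others sum to 483. Since 400 ≤ 483, the path can fold back on itself completely, so the minimum distance is 0.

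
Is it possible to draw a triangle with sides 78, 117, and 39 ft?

The two shorter sides sum to 117, exactly equal to the longest side 117.
That gives only a degenerate (flat) triangle — the inequality must be strict.

No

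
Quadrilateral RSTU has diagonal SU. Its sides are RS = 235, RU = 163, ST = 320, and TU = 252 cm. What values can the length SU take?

72 < SU < 398

From triangle RSU: |235 − 163| < SU < 235 + 163, i.e. 72 < SU < 398.
From triangle TSU: 68 < SU < 572.
Both must hold, so SU lies in the intersection.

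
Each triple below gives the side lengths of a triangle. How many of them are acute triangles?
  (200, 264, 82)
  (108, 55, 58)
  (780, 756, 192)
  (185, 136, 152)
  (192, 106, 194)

2

(200,264,82): 82²+200² = 46724 < 69696 = 264² → obtuse
(108,55,58): 55²+58² = 6389 < 11664 = 108² → obtuse
(780,756,192): 192²+756² = 608400 = 780² → right
(185,136,152): 136²+152² = 41600 > 34225 = 185² → acute
(192,106,194): 106²+192² = 48100 > 37636 = 194² → acute
2 of the 5 are acute.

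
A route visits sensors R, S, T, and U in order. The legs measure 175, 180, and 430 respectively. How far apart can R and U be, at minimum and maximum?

The maximum is all hops collinear in one direction: 175 + 180 + 430 = 785.
The longest hop is 430; the others sum to 355. Folding the others back against it leaves at least 430 − 355 = 75.

75 ≤ RU ≤ 785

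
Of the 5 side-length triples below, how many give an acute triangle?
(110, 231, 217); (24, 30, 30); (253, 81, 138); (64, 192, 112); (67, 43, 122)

2

(110,231,217): 110²+217² = 59189 > 53361 = 231² → acute
(24,30,30): 24²+30² = 1476 > 900 = 30² → acute
(253,81,138): 81+138 ≤ 253, not a triangle
(64,192,112): 64+112 ≤ 192, not a triangle
(67,43,122): 43+67 ≤ 122, not a triangle
2 of the 5 are acute.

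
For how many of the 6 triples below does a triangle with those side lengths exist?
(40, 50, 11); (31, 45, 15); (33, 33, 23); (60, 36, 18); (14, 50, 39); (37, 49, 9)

(11,40,50): 11+40 > 50 → valid
(15,31,45): 15+31 > 45 → valid
(23,33,33): 23+33 > 33 → valid
(18,36,60): 18+36 ≤ 60 → not valid
(14,39,50): 14+39 > 50 → valid
(9,37,49): 9+37 ≤ 49 → not valid
4 of the 6 triples form a triangle.

4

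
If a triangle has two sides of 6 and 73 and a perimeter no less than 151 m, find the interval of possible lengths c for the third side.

Triangle inequality alone gives 67 < c < 79.
The perimeter condition gives c ≥ 151 − 6 − 73 = 72.
Intersecting the two: 72 ≤ c < 79.

72 ≤ c < 79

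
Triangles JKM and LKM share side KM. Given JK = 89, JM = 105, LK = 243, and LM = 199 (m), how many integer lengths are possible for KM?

149

From triangle JKM: 16 < KM < 194.
From triangle LKM: 44 < KM < 442.
Intersection: 44 < KM < 194, so integers 45 through 193: 149 values.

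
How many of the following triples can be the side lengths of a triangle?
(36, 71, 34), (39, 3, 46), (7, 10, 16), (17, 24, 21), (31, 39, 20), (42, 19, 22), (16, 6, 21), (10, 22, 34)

4

(34,36,71): 34+36 ≤ 71 → not valid
(3,39,46): 3+39 ≤ 46 → not valid
(7,10,16): 7+10 > 16 → valid
(17,21,24): 17+21 > 24 → valid
(20,31,39): 20+31 > 39 → valid
(19,22,42): 19+22 ≤ 42 → not valid
(6,16,21): 6+16 > 21 → valid
(10,22,34): 10+22 ≤ 34 → not valid
4 of the 8 triples form a triangle.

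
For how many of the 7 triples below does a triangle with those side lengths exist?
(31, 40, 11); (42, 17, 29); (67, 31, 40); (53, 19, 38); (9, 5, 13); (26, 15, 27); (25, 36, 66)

(11,31,40): 11+31 > 40 → valid
(17,29,42): 17+29 > 42 → valid
(31,40,67): 31+40 > 67 → valid
(19,38,53): 19+38 > 53 → valid
(5,9,13): 5+9 > 13 → valid
(15,26,27): 15+26 > 27 → valid
(25,36,66): 25+36 ≤ 66 → not valid
6 of the 7 triples form a triangle.

6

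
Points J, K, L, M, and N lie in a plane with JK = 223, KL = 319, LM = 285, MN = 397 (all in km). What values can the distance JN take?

The maximum is all hops collinear in one direction: 223 + 319 + 285 + 397 = 1224.
The longest hop is 397; the others sum to 827. Since 397 ≤ 827, the path can fold back on itself completely, so the minimum distance is 0.

0 ≤ JN ≤ 1224 km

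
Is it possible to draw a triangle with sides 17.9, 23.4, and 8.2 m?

The longest side is 23.4, and the other two sum to 26.1.
Since 26.1 > 23.4, the triangle inequality holds.

Yes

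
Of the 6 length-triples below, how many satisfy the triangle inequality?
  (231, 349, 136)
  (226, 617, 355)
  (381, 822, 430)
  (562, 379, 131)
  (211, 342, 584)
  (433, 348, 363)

2

(136,231,349): 136+231 > 349 → valid
(226,355,617): 226+355 ≤ 617 → not valid
(381,430,822): 381+430 ≤ 822 → not valid
(131,379,562): 131+379 ≤ 562 → not valid
(211,342,584): 211+342 ≤ 584 → not valid
(348,363,433): 348+363 > 433 → valid
2 of the 6 triples form a triangle.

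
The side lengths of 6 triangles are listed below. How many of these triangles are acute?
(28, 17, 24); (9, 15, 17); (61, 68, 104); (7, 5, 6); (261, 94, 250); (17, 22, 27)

5

(28,17,24): 17²+24² = 865 > 784 = 28² → acute
(9,15,17): 9²+15² = 306 > 289 = 17² → acute
(61,68,104): 61²+68² = 8345 < 10816 = 104² → obtuse
(7,5,6): 5²+6² = 61 > 49 = 7² → acute
(261,94,250): 94²+250² = 71336 > 68121 = 261² → acute
(17,22,27): 17²+22² = 773 > 729 = 27² → acute
5 of the 6 are acute.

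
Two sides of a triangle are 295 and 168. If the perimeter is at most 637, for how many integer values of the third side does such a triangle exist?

47

Triangle inequality: 127 < x < 463. Perimeter ≤ 637 gives x ≤ 637 − 295 − 168 = 174.
So 127 < x ≤ 174; integers 128 through 174: 47 values.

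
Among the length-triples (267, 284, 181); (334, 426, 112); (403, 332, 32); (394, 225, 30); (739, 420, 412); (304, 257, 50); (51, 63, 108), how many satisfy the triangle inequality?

(181,267,284): 181+267 > 284 → valid
(112,334,426): 112+334 > 426 → valid
(32,332,403): 32+332 ≤ 403 → not valid
(30,225,394): 30+225 ≤ 394 → not valid
(412,420,739): 412+420 > 739 → valid
(50,257,304): 50+257 > 304 → valid
(51,63,108): 51+63 > 108 → valid
5 of the 7 triples form a triangle.

5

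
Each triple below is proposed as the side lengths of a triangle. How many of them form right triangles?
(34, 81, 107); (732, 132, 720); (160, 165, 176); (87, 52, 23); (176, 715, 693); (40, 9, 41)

3

(34,81,107): 34²+81² = 7717 < 11449 = 107² → obtuse
(732,132,720): 132²+720² = 535824 = 732² → right
(160,165,176): 160²+165² = 52825 > 30976 = 176² → acute
(87,52,23): 23+52 ≤ 87, not a triangle
(176,715,693): 176²+693² = 511225 = 715² → right
(40,9,41): 9²+40² = 1681 = 41² → right
3 of the 6 are right.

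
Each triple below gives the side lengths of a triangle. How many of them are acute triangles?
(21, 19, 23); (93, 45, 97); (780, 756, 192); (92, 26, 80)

2

(21,19,23): 19²+21² = 802 > 529 = 23² → acute
(93,45,97): 45²+93² = 10674 > 9409 = 97² → acute
(780,756,192): 192²+756² = 608400 = 780² → right
(92,26,80): 26²+80² = 7076 < 8464 = 92² → obtuse
2 of the 4 are acute.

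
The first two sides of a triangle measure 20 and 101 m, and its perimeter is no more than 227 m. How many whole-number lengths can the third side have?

25

Triangle inequality: 81 < x < 121. Perimeter ≤ 227 gives x ≤ 227 − 20 − 101 = 106.
So 81 < x ≤ 106; integers 82 through 106: 25 values.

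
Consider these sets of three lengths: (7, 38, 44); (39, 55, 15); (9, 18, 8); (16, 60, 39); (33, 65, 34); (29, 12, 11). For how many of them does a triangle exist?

(7,38,44): 7+38 > 44 → valid
(15,39,55): 15+39 ≤ 55 → not valid
(8,9,18): 8+9 ≤ 18 → not valid
(16,39,60): 16+39 ≤ 60 → not valid
(33,34,65): 33+34 > 65 → valid
(11,12,29): 11+12 ≤ 29 → not valid
2 of the 6 triples form a triangle.

2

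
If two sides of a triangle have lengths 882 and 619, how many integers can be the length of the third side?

1237

The third side lies in the open interval (263, 1501).
Integers from 264 to 1500 inclusive: 1500 − 264 + 1 = 1237.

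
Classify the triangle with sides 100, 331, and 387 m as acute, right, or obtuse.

obtuse

Compare the square of the longest side to the sum of squares of the other two: 100² + 331² = 119561 < 149769 = 387².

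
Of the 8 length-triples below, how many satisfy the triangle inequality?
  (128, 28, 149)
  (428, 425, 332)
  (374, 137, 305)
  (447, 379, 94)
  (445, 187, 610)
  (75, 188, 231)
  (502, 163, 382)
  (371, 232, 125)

7

(28,128,149): 28+128 > 149 → valid
(332,425,428): 332+425 > 428 → valid
(137,305,374): 137+305 > 374 → valid
(94,379,447): 94+379 > 447 → valid
(187,445,610): 187+445 > 610 → valid
(75,188,231): 75+188 > 231 → valid
(163,382,502): 163+382 > 502 → valid
(125,232,371): 125+232 ≤ 371 → not valid
7 of the 8 triples form a triangle.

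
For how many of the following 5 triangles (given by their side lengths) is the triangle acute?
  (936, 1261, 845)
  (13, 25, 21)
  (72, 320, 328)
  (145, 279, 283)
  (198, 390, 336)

1

(936,1261,845): 845²+936² = 1590121 = 1261² → right
(13,25,21): 13²+21² = 610 < 625 = 25² → obtuse
(72,320,328): 72²+320² = 107584 = 328² → right
(145,279,283): 145²+279² = 98866 > 80089 = 283² → acute
(198,390,336): 198²+336² = 152100 = 390² → right
1 of the 5 is acute.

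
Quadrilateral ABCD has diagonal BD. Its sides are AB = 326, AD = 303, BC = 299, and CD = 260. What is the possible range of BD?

39 < BD < 559

From triangle ABD: |326 − 303| < BD < 326 + 303, i.e. 23 < BD < 629.
From triangle CBD: 39 < BD < 559.
Both must hold, so BD lies in the intersection.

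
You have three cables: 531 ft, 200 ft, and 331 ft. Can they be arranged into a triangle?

The two shorter sides sum to 531, exactly equal to the longest side 531.
That gives only a degenerate (flat) triangle — the inequality must be strict.

No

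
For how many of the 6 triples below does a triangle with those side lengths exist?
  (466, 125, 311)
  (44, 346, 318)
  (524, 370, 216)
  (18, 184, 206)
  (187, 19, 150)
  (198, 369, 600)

(125,311,466): 125+311 ≤ 466 → not valid
(44,318,346): 44+318 > 346 → valid
(216,370,524): 216+370 > 524 → valid
(18,184,206): 18+184 ≤ 206 → not valid
(19,150,187): 19+150 ≤ 187 → not valid
(198,369,600): 198+369 ≤ 600 → not valid
2 of the 6 triples form a triangle.

2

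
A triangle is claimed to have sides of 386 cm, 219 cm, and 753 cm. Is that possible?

The longest side is 753, but the other two sum to only 605.
605 < 753, so the triangle inequality fails.

No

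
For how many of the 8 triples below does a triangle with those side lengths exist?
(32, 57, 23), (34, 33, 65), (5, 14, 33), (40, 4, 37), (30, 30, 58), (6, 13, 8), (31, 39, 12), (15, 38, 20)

(23,32,57): 23+32 ≤ 57 → not valid
(33,34,65): 33+34 > 65 → valid
(5,14,33): 5+14 ≤ 33 → not valid
(4,37,40): 4+37 > 40 → valid
(30,30,58): 30+30 > 58 → valid
(6,8,13): 6+8 > 13 → valid
(12,31,39): 12+31 > 39 → valid
(15,20,38): 15+20 ≤ 38 → not valid
5 of the 8 triples form a triangle.

5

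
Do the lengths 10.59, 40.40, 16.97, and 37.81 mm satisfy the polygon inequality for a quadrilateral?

Yes

A quadrilateral exists iff every side is shorter than the sum of the others — equivalently, the longest side is less than the sum of the rest.
Longest side 40.40 < 65.37 (sum of the remaining 3), so yes.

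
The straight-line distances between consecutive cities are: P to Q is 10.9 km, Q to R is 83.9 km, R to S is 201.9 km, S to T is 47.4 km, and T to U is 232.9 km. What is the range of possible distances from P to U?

0 ≤ PU ≤ 577.0 km

The maximum is all hops collinear in one direction: 10.9 + 83.9 + 201.9 + 47.4 + 232.9 = 577.0.
The longest hop is 232.9; the others sum to 344.1. Since 232.9 ≤ 344.1, the path can fold back on itself completely, so the minimum distance is 0.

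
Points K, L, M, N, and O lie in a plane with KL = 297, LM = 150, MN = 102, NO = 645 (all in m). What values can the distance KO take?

The maximum is all hops collinear in one direction: 297 + 150 + 102 + 645 = 1194.
The longest hop is 645; the others sum to 549. Folding the others back against it leaves at least 645 − 549 = 96.

96 ≤ KO ≤ 1194 m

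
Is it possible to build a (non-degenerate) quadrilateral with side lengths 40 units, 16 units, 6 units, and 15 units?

For a quadrilateral, each side must be shorter than the sum of the others.
Here the longest side is 40, but the remaining 3 sides sum to only 37.

No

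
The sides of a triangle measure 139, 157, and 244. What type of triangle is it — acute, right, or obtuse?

obtuse

Compare the square of the longest side to the sum of squares of the other two: 139² + 157² = 43970 < 59536 = 244².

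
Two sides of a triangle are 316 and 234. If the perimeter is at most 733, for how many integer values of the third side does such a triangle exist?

101

Triangle inequality: 82 < x < 550. Perimeter ≤ 733 gives x ≤ 733 − 316 − 234 = 183.
So 82 < x ≤ 183; integers 83 through 183: 101 values.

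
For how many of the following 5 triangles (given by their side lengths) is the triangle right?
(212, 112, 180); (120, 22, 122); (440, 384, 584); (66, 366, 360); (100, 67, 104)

(212,112,180): 112²+180² = 44944 = 212² → right
(120,22,122): 22²+120² = 14884 = 122² → right
(440,384,584): 384²+440² = 341056 = 584² → right
(66,366,360): 66²+360² = 133956 = 366² → right
(100,67,104): 67²+100² = 14489 > 10816 = 104² → acute
4 of the 5 are right.

4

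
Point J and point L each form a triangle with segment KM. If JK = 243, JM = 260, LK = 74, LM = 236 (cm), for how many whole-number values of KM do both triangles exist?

From triangle JKM: 17 < KM < 503.
From triangle LKM: 162 < KM < 310.
Intersection: 162 < KM < 310, so integers 163 through 309: 147 values.

147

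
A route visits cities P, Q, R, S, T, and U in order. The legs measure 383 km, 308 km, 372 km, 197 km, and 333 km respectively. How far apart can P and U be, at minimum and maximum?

0 ≤ PU ≤ 1593 km

The maximum is all hops collinear in one direction: 383 + 308 + 372 + 197 + 333 = 1593.
The longest hop is 383; the others sum to 1210. Since 383 ≤ 1210, the path can fold back on itself completely, so the minimum distance is 0.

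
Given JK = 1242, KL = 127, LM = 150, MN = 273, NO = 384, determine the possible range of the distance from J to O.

The maximum is all hops collinear in one direction: 1242 + 127 + 150 + 273 + 384 = 2176.
The longest hop is 1242; the others sum to 934. Folding the others back against it leaves at least 1242 − 934 = 308.

308 ≤ JO ≤ 2176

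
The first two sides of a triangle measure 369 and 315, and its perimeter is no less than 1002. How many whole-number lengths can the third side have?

Triangle inequality: 54 < x < 684. Perimeter ≥ 1002 gives x ≥ 1002 − 369 − 315 = 318.
So 318 ≤ x < 684; integers 318 through 683: 366 values.

366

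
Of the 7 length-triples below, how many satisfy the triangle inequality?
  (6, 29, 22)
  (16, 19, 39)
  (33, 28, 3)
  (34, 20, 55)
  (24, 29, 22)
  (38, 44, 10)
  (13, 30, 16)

2

(6,22,29): 6+22 ≤ 29 → not valid
(16,19,39): 16+19 ≤ 39 → not valid
(3,28,33): 3+28 ≤ 33 → not valid
(20,34,55): 20+34 ≤ 55 → not valid
(22,24,29): 22+24 > 29 → valid
(10,38,44): 10+38 > 44 → valid
(13,16,30): 13+16 ≤ 30 → not valid
2 of the 7 triples form a triangle.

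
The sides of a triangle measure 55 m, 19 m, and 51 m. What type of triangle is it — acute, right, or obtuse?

Compare the square of the longest side to the sum of squares of the other two: 19² + 51² = 2962 < 3025 = 55².

obtuse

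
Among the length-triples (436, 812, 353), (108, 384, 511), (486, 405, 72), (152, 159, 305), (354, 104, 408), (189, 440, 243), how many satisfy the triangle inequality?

(353,436,812): 353+436 ≤ 812 → not valid
(108,384,511): 108+384 ≤ 511 → not valid
(72,405,486): 72+405 ≤ 486 → not valid
(152,159,305): 152+159 > 305 → valid
(104,354,408): 104+354 > 408 → valid
(189,243,440): 189+243 ≤ 440 → not valid
2 of the 6 triples form a triangle.

2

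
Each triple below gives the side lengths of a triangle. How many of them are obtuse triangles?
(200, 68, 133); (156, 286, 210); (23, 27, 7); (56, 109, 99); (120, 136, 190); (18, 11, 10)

5

(200,68,133): 68²+133² = 22313 < 40000 = 200² → obtuse
(156,286,210): 156²+210² = 68436 < 81796 = 286² → obtuse
(23,27,7): 7²+23² = 578 < 729 = 27² → obtuse
(56,109,99): 56²+99² = 12937 > 11881 = 109² → acute
(120,136,190): 120²+136² = 32896 < 36100 = 190² → obtuse
(18,11,10): 10²+11² = 221 < 324 = 18² → obtuse
5 of the 6 are obtuse.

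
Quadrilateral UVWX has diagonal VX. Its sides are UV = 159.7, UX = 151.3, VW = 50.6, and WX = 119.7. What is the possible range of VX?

From triangle UVX: |159.7 − 151.3| < VX < 159.7 + 151.3, i.e. 8.4 < VX < 311.0.
From triangle WVX: 69.1 < VX < 170.3.
Both must hold, so VX lies in the intersection.

69.1 < VX < 170.3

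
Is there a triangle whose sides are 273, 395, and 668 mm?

The two shorter sides sum to 668, exactly equal to the longest side 668.
That gives only a degenerate (flat) triangle — the inequality must be strict.

No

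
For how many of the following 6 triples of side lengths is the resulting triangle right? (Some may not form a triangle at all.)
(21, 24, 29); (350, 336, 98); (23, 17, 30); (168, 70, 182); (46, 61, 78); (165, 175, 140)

2

(21,24,29): 21²+24² = 1017 > 841 = 29² → acute
(350,336,98): 98²+336² = 122500 = 350² → right
(23,17,30): 17²+23² = 818 < 900 = 30² → obtuse
(168,70,182): 70²+168² = 33124 = 182² → right
(46,61,78): 46²+61² = 5837 < 6084 = 78² → obtuse
(165,175,140): 140²+165² = 46825 > 30625 = 175² → acute
2 of the 6 are right.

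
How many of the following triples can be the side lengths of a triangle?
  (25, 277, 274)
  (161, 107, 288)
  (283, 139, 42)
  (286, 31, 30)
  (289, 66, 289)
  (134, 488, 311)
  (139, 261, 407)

(25,274,277): 25+274 > 277 → valid
(107,161,288): 107+161 ≤ 288 → not valid
(42,139,283): 42+139 ≤ 283 → not valid
(30,31,286): 30+31 ≤ 286 → not valid
(66,289,289): 66+289 > 289 → valid
(134,311,488): 134+311 ≤ 488 → not valid
(139,261,407): 139+261 ≤ 407 → not valid
2 of the 7 triples form a triangle.

2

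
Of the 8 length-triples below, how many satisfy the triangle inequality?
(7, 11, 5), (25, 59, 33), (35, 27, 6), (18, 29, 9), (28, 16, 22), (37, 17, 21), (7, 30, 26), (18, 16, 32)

(5,7,11): 5+7 > 11 → valid
(25,33,59): 25+33 ≤ 59 → not valid
(6,27,35): 6+27 ≤ 35 → not valid
(9,18,29): 9+18 ≤ 29 → not valid
(16,22,28): 16+22 > 28 → valid
(17,21,37): 17+21 > 37 → valid
(7,26,30): 7+26 > 30 → valid
(16,18,32): 16+18 > 32 → valid
5 of the 8 triples form a triangle.

5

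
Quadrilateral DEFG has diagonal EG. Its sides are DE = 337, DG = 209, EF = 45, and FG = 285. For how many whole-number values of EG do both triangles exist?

89

From triangle DEG: 128 < EG < 546.
From triangle FEG: 240 < EG < 330.
Intersection: 240 < EG < 330, so integers 241 through 329: 89 values.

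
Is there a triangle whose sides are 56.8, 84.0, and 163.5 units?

No

The longest side is 163.5, but the other two sum to only 140.8.
140.8 < 163.5, so the triangle inequality fails.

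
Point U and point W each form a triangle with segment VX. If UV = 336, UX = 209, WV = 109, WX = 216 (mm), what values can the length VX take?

From triangle UVX: |336 − 209| < VX < 336 + 209, i.e. 127 < VX < 545.
From triangle WVX: 107 < VX < 325.
Both must hold, so VX lies in the intersection.

127 < VX < 325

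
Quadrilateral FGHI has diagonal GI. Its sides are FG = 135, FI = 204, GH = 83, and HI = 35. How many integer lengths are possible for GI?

48

From triangle FGI: 69 < GI < 339.
From triangle HGI: 48 < GI < 118.
Intersection: 69 < GI < 118, so integers 70 through 117: 48 values.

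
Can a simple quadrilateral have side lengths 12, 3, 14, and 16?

Yes

A quadrilateral exists iff every side is shorter than the sum of the others — equivalently, the longest side is less than the sum of the rest.
Longest side 16 < 29 (sum of the remaining 3), so yes.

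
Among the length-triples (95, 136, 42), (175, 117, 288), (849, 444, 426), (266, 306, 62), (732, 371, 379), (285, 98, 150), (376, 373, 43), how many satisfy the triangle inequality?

6

(42,95,136): 42+95 > 136 → valid
(117,175,288): 117+175 > 288 → valid
(426,444,849): 426+444 > 849 → valid
(62,266,306): 62+266 > 306 → valid
(371,379,732): 371+379 > 732 → valid
(98,150,285): 98+150 ≤ 285 → not valid
(43,373,376): 43+373 > 376 → valid
6 of the 7 triples form a triangle.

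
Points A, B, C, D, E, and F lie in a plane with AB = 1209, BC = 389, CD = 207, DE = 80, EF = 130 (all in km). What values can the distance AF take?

403 ≤ AF ≤ 2015 km

The maximum is all hops collinear in one direction: 1209 + 389 + 207 + 80 + 130 = 2015.
The longest hop is 1209; the others sum to 806. Folding the others back against it leaves at least 1209 − 806 = 403.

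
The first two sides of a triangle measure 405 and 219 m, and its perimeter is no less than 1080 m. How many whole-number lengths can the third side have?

Triangle inequality: 186 < x < 624. Perimeter ≥ 1080 gives x ≥ 1080 − 405 − 219 = 456.
So 456 ≤ x < 624; integers 456 through 623: 168 values.

168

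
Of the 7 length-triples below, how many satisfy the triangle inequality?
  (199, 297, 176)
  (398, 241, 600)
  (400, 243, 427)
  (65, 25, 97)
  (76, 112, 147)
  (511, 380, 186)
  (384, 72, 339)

6

(176,199,297): 176+199 > 297 → valid
(241,398,600): 241+398 > 600 → valid
(243,400,427): 243+400 > 427 → valid
(25,65,97): 25+65 ≤ 97 → not valid
(76,112,147): 76+112 > 147 → valid
(186,380,511): 186+380 > 511 → valid
(72,339,384): 72+339 > 384 → valid
6 of the 7 triples form a triangle.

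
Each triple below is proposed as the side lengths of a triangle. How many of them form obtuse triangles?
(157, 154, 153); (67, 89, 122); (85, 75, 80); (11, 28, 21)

(157,154,153): 153²+154² = 47125 > 24649 = 157² → acute
(67,89,122): 67²+89² = 12410 < 14884 = 122² → obtuse
(85,75,80): 75²+80² = 12025 > 7225 = 85² → acute
(11,28,21): 11²+21² = 562 < 784 = 28² → obtuse
2 of the 4 are obtuse.

2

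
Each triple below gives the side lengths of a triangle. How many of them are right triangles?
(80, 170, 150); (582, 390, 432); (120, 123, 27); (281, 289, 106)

3

(80,170,150): 80²+150² = 28900 = 170² → right
(582,390,432): 390²+432² = 338724 = 582² → right
(120,123,27): 27²+120² = 15129 = 123² → right
(281,289,106): 106²+281² = 90197 > 83521 = 289² → acute
3 of the 4 are right.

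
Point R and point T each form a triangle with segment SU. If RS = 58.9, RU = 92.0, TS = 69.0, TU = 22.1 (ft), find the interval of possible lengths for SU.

From triangle RSU: |58.9 − 92.0| < SU < 58.9 + 92.0, i.e. 33.1 < SU < 150.9.
From triangle TSU: 46.9 < SU < 91.1.
Both must hold, so SU lies in the intersection.

46.9 < SU < 91.1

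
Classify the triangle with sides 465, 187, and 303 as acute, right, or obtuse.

Compare the square of the longest side to the sum of squares of the other two: 187² + 303² = 126778 < 216225 = 465².

obtuse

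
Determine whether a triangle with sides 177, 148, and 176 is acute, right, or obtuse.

Compare the square of the longest side to the sum of squares of the other two: 148² + 176² = 52880 > 31329 = 177².

acute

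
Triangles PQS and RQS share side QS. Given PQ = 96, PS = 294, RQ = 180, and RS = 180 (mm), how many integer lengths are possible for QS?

From triangle PQS: 198 < QS < 390.
From triangle RQS: 0 < QS < 360.
Intersection: 198 < QS < 360, so integers 199 through 359: 161 values.

161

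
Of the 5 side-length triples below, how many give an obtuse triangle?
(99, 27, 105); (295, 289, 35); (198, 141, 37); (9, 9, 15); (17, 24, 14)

4

(99,27,105): 27²+99² = 10530 < 11025 = 105² → obtuse
(295,289,35): 35²+289² = 84746 < 87025 = 295² → obtuse
(198,141,37): 37+141 ≤ 198, not a triangle
(9,9,15): 9²+9² = 162 < 225 = 15² → obtuse
(17,24,14): 14²+17² = 485 < 576 = 24² → obtuse
4 of the 5 are obtuse.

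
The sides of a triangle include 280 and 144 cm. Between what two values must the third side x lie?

By the triangle inequality, x must be less than 280 + 144 = 424 and greater than |280 − 144| = 136.

136 < x < 424 (cm)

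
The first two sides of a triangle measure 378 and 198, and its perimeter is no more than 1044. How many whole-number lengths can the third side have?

288

Triangle inequality: 180 < x < 576. Perimeter ≤ 1044 gives x ≤ 1044 − 378 − 198 = 468.
So 180 < x ≤ 468; integers 181 through 468: 288 values.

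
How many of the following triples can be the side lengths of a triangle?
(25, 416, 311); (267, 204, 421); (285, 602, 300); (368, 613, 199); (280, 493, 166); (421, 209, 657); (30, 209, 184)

(25,311,416): 25+311 ≤ 416 → not valid
(204,267,421): 204+267 > 421 → valid
(285,300,602): 285+300 ≤ 602 → not valid
(199,368,613): 199+368 ≤ 613 → not valid
(166,280,493): 166+280 ≤ 493 → not valid
(209,421,657): 209+421 ≤ 657 → not valid
(30,184,209): 30+184 > 209 → valid
2 of the 7 triples form a triangle.

2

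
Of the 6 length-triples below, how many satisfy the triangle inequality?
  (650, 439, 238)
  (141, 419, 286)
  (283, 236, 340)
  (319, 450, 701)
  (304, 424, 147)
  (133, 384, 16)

(238,439,650): 238+439 > 650 → valid
(141,286,419): 141+286 > 419 → valid
(236,283,340): 236+283 > 340 → valid
(319,450,701): 319+450 > 701 → valid
(147,304,424): 147+304 > 424 → valid
(16,133,384): 16+133 ≤ 384 → not valid
5 of the 6 triples form a triangle.

5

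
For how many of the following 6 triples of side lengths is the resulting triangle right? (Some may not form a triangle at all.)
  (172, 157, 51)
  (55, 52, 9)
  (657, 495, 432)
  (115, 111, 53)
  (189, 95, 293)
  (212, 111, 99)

1

(172,157,51): 51²+157² = 27250 < 29584 = 172² → obtuse
(55,52,9): 9²+52² = 2785 < 3025 = 55² → obtuse
(657,495,432): 432²+495² = 431649 = 657² → right
(115,111,53): 53²+111² = 15130 > 13225 = 115² → acute
(189,95,293): 95+189 ≤ 293, not a triangle
(212,111,99): 99+111 ≤ 212, not a triangle
1 of the 6 is right.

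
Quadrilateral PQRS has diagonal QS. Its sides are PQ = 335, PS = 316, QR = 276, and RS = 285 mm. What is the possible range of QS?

From triangle PQS: |335 − 316| < QS < 335 + 316, i.e. 19 < QS < 651.
From triangle RQS: 9 < QS < 561.
Both must hold, so QS lies in the intersection.

19 < QS < 561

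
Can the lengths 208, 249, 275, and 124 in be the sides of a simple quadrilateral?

Yes

A quadrilateral exists iff every side is shorter than the sum of the others — equivalently, the longest side is less than the sum of the rest.
Longest side 275 < 581 (sum of the remaining 3), so yes.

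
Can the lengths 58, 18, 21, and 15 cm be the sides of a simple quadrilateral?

For a quadrilateral, each side must be shorter than the sum of the others.
Here the longest side is 58, but the remaining 3 sides sum to only 54.

No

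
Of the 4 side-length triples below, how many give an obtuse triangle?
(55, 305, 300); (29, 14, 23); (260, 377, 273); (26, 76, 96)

2

(55,305,300): 55²+300² = 93025 = 305² → right
(29,14,23): 14²+23² = 725 < 841 = 29² → obtuse
(260,377,273): 260²+273² = 142129 = 377² → right
(26,76,96): 26²+76² = 6452 < 9216 = 96² → obtuse
2 of the 4 are obtuse.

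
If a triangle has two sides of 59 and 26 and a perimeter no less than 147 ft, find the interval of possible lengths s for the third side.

62 ≤ s < 85

Triangle inequality alone gives 33 < s < 85.
The perimeter condition gives s ≥ 147 − 59 − 26 = 62.
Intersecting the two: 62 ≤ s < 85.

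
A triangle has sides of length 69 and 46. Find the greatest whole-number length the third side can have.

114

The third side must be strictly less than 69 + 46 = 115.
The largest integer below 115 is 114.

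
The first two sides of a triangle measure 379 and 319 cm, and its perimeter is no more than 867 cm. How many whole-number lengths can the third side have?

109

Triangle inequality: 60 < x < 698. Perimeter ≤ 867 gives x ≤ 867 − 379 − 319 = 169.
So 60 < x ≤ 169; integers 61 through 169: 109 values.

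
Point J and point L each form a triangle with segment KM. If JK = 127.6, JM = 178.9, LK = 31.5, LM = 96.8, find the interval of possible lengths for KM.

65.3 < KM < 128.3

From triangle JKM: |127.6 − 178.9| < KM < 127.6 + 178.9, i.e. 51.3 < KM < 306.5.
From triangle LKM: 65.3 < KM < 128.3.
Both must hold, so KM lies in the intersection.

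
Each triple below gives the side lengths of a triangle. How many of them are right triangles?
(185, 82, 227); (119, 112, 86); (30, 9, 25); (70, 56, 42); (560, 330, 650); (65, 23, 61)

(185,82,227): 82²+185² = 40949 < 51529 = 227² → obtuse
(119,112,86): 86²+112² = 19940 > 14161 = 119² → acute
(30,9,25): 9²+25² = 706 < 900 = 30² → obtuse
(70,56,42): 42²+56² = 4900 = 70² → right
(560,330,650): 330²+560² = 422500 = 650² → right
(65,23,61): 23²+61² = 4250 > 4225 = 65² → acute
2 of the 6 are right.

2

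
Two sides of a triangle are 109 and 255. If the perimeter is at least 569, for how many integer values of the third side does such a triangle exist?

159

Triangle inequality: 146 < x < 364. Perimeter ≥ 569 gives x ≥ 569 − 109 − 255 = 205.
So 205 ≤ x < 364; integers 205 through 363: 159 values.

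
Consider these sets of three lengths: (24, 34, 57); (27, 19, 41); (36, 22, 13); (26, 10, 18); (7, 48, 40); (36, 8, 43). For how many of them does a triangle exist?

4

(24,34,57): 24+34 > 57 → valid
(19,27,41): 19+27 > 41 → valid
(13,22,36): 13+22 ≤ 36 → not valid
(10,18,26): 10+18 > 26 → valid
(7,40,48): 7+40 ≤ 48 → not valid
(8,36,43): 8+36 > 43 → valid
4 of the 6 triples form a triangle.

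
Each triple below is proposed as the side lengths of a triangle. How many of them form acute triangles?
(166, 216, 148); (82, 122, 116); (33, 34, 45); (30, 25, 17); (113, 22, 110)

4

(166,216,148): 148²+166² = 49460 > 46656 = 216² → acute
(82,122,116): 82²+116² = 20180 > 14884 = 122² → acute
(33,34,45): 33²+34² = 2245 > 2025 = 45² → acute
(30,25,17): 17²+25² = 914 > 900 = 30² → acute
(113,22,110): 22²+110² = 12584 < 12769 = 113² → obtuse
4 of the 5 are acute.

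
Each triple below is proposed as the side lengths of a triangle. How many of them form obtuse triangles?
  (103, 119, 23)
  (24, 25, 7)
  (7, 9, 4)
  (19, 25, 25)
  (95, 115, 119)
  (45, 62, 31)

(103,119,23): 23²+103² = 11138 < 14161 = 119² → obtuse
(24,25,7): 7²+24² = 625 = 25² → right
(7,9,4): 4²+7² = 65 < 81 = 9² → obtuse
(19,25,25): 19²+25² = 986 > 625 = 25² → acute
(95,115,119): 95²+115² = 22250 > 14161 = 119² → acute
(45,62,31): 31²+45² = 2986 < 3844 = 62² → obtuse
3 of the 6 are obtuse.

3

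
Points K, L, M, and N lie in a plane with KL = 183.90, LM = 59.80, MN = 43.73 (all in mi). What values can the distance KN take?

The maximum is all hops collinear in one direction: 183.90 + 59.80 + 43.73 = 287.43.
The longest hop is 183.90; the others sum to 103.53. Folding the others back against it leaves at least 183.90 − 103.53 = 80.37.

80.37 ≤ KN ≤ 287.43 mi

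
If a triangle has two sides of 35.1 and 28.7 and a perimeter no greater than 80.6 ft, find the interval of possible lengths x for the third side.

6.4 < x ≤ 16.8

Triangle inequality alone gives 6.4 < x < 63.8.
The perimeter condition gives x ≤ 80.6 − 35.1 − 28.7 = 16.8.
Intersecting the two: 6.4 < x ≤ 16.8.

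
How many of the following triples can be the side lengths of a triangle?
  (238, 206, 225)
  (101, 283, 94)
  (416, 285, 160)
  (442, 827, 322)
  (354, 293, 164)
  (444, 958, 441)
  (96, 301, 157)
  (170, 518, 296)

(206,225,238): 206+225 > 238 → valid
(94,101,283): 94+101 ≤ 283 → not valid
(160,285,416): 160+285 > 416 → valid
(322,442,827): 322+442 ≤ 827 → not valid
(164,293,354): 164+293 > 354 → valid
(441,444,958): 441+444 ≤ 958 → not valid
(96,157,301): 96+157 ≤ 301 → not valid
(170,296,518): 170+296 ≤ 518 → not valid
3 of the 8 triples form a triangle.

3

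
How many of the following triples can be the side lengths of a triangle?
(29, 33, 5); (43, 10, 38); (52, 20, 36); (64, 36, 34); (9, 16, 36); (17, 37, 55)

4

(5,29,33): 5+29 > 33 → valid
(10,38,43): 10+38 > 43 → valid
(20,36,52): 20+36 > 52 → valid
(34,36,64): 34+36 > 64 → valid
(9,16,36): 9+16 ≤ 36 → not valid
(17,37,55): 17+37 ≤ 55 → not valid
4 of the 6 triples form a triangle.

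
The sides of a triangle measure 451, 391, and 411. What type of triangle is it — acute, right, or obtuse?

Compare the square of the longest side to the sum of squares of the other two: 391² + 411² = 321802 > 203401 = 451².

acute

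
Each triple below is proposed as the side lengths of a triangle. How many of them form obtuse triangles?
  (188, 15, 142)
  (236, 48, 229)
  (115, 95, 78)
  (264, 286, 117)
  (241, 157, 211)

(188,15,142): 15+142 ≤ 188, not a triangle
(236,48,229): 48²+229² = 54745 < 55696 = 236² → obtuse
(115,95,78): 78²+95² = 15109 > 13225 = 115² → acute
(264,286,117): 117²+264² = 83385 > 81796 = 286² → acute
(241,157,211): 157²+211² = 69170 > 58081 = 241² → acute
1 of the 5 is obtuse.

1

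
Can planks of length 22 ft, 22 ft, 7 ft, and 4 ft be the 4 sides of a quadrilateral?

A quadrilateral exists iff every side is shorter than the sum of the others — equivalently, the longest side is less than the sum of the rest.
Longest side 22 < 33 (sum of the remaining 3), so yes.

Yes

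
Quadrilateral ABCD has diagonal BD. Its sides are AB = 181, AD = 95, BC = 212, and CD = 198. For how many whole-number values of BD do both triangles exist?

189

From triangle ABD: 86 < BD < 276.
From triangle CBD: 14 < BD < 410.
Intersection: 86 < BD < 276, so integers 87 through 275: 189 values.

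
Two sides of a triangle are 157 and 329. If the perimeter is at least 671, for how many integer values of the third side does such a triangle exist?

301

Triangle inequality: 172 < x < 486. Perimeter ≥ 671 gives x ≥ 671 − 157 − 329 = 185.
So 185 ≤ x < 486; integers 185 through 485: 301 values.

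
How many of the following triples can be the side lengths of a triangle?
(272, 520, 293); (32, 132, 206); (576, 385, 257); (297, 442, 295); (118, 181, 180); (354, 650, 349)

5

(272,293,520): 272+293 > 520 → valid
(32,132,206): 32+132 ≤ 206 → not valid
(257,385,576): 257+385 > 576 → valid
(295,297,442): 295+297 > 442 → valid
(118,180,181): 118+180 > 181 → valid
(349,354,650): 349+354 > 650 → valid
5 of the 6 triples form a triangle.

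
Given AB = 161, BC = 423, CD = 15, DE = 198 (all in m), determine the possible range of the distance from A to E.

The maximum is all hops collinear in one direction: 161 + 423 + 15 + 198 = 797.
The longest hop is 423; the others sum to 374. Folding the others back against it leaves at least 423 − 374 = 49.

49 ≤ AE ≤ 797 m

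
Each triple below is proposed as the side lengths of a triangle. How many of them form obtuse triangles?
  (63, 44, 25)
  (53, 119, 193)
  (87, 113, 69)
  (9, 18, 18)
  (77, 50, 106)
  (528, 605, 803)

3

(63,44,25): 25²+44² = 2561 < 3969 = 63² → obtuse
(53,119,193): 53+119 ≤ 193, not a triangle
(87,113,69): 69²+87² = 12330 < 12769 = 113² → obtuse
(9,18,18): 9²+18² = 405 > 324 = 18² → acute
(77,50,106): 50²+77² = 8429 < 11236 = 106² → obtuse
(528,605,803): 528²+605² = 644809 = 803² → right
3 of the 6 are obtuse.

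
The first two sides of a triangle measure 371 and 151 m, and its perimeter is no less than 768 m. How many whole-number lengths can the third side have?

276

Triangle inequality: 220 < x < 522. Perimeter ≥ 768 gives x ≥ 768 − 371 − 151 = 246.
So 246 ≤ x < 522; integers 246 through 521: 276 values.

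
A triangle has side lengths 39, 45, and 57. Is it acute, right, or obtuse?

acute

Compare the square of the longest side to the sum of squares of the other two: 39² + 45² = 3546 > 3249 = 57².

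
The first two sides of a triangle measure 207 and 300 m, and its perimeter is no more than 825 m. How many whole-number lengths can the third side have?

Triangle inequality: 93 < x < 507. Perimeter ≤ 825 gives x ≤ 825 − 207 − 300 = 318.
So 93 < x ≤ 318; integers 94 through 318: 225 values.

225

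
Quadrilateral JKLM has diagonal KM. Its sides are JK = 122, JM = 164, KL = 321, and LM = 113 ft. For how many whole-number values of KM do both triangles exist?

77

From triangle JKM: 42 < KM < 286.
From triangle LKM: 208 < KM < 434.
Intersection: 208 < KM < 286, so integers 209 through 285: 77 values.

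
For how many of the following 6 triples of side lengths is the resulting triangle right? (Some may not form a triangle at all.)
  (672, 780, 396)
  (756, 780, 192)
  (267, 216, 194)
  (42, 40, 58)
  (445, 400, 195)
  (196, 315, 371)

5

(672,780,396): 396²+672² = 608400 = 780² → right
(756,780,192): 192²+756² = 608400 = 780² → right
(267,216,194): 194²+216² = 84292 > 71289 = 267² → acute
(42,40,58): 40²+42² = 3364 = 58² → right
(445,400,195): 195²+400² = 198025 = 445² → right
(196,315,371): 196²+315² = 137641 = 371² → right
5 of the 6 are right.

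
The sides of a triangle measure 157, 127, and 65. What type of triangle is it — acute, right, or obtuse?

obtuse

Compare the square of the longest side to the sum of squares of the other two: 65² + 127² = 20354 < 24649 = 157².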